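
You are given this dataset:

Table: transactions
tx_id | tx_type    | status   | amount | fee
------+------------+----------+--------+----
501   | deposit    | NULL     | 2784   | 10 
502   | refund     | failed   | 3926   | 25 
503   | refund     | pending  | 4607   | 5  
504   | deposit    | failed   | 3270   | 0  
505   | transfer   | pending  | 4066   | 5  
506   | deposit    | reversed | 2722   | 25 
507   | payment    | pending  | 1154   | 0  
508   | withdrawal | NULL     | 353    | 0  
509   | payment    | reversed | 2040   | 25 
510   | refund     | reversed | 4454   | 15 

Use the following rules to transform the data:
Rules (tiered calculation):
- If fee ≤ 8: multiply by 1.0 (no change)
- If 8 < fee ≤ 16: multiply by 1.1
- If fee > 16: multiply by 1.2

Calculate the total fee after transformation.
127.5

Step 1: Tier 1 (fee ≤ 8): 5 records, sum = 10 × 1.0 = 10.0
Step 2: Tier 2 (8 < fee ≤ 16): 2 records, sum = 25 × 1.1 = 27.5
Step 3: Tier 3 (fee > 16): 3 records, sum = 75 × 1.2 = 90.0
Step 4: Final sum = 10.0 + 27.5 + 90.0 = 127.5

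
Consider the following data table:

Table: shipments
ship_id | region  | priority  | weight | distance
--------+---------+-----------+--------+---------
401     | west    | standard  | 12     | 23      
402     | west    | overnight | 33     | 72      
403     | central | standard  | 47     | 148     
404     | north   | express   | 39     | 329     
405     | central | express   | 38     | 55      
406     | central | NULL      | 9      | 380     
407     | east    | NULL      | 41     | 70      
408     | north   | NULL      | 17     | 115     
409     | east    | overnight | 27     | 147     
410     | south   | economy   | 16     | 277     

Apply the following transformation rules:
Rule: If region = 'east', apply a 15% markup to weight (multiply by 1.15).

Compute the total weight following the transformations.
289.2

Step 1: Records with region = 'east' have total weight = 68
Step 2: Apply multiplier: 68 × 1.15 = 78.2
Step 3: Other records total: 211
Step 4: Final sum = 78.2 + 211 = 289.2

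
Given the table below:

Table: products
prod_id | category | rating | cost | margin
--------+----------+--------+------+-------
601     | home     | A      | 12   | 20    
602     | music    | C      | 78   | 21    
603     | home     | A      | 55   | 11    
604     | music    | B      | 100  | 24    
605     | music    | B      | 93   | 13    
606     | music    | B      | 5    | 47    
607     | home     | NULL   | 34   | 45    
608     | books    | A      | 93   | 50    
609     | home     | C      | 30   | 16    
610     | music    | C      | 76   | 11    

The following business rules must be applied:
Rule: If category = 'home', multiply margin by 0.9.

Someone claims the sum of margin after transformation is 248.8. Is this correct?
Yes, the result is correct.

Step 1: Calculate the correct sum after transformation
Step 2: Apply multiplier 0.9 to records where category = 'home'
Step 3: Correct result = 248.8
Step 4: Claimed result = 248.8
Step 5: 248.8 = 248.8 ✓
Conclusion: The claimed result is correct.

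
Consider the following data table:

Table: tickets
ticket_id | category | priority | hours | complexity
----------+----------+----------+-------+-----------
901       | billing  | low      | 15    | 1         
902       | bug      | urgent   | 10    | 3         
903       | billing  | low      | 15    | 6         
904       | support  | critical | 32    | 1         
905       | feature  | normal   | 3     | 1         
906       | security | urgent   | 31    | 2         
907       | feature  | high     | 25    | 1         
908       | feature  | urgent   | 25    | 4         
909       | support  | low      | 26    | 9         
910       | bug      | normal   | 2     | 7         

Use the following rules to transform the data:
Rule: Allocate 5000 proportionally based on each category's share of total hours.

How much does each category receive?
billing: 815.22, bug: 326.09, feature: 1440.22, security: 842.39, support: 1576.09

Step 1: Calculate total hours = 184
Step 2: Calculate each category's proportion:
  billing: 30/184 = 16.30% → 815.22
  bug: 12/184 = 6.52% → 326.09
  feature: 53/184 = 28.80% → 1440.22
  security: 31/184 = 16.85% → 842.39
  support: 58/184 = 31.52% → 1576.09
Step 3: Verify: sum of allocations ≈ 5000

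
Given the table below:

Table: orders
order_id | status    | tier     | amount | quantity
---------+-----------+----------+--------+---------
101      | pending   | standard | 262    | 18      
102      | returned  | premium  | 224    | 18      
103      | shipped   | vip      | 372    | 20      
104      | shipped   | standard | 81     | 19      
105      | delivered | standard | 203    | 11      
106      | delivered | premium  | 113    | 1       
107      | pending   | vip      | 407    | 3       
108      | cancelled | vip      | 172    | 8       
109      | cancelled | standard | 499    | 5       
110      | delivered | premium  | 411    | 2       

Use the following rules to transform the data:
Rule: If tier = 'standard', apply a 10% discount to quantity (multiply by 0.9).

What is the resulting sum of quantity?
99.7

Step 1: Records with tier = 'standard' have total quantity = 53
Step 2: Apply multiplier: 53 × 0.9 = 47.7
Step 3: Other records total: 52
Step 4: Final sum = 47.7 + 52 = 99.7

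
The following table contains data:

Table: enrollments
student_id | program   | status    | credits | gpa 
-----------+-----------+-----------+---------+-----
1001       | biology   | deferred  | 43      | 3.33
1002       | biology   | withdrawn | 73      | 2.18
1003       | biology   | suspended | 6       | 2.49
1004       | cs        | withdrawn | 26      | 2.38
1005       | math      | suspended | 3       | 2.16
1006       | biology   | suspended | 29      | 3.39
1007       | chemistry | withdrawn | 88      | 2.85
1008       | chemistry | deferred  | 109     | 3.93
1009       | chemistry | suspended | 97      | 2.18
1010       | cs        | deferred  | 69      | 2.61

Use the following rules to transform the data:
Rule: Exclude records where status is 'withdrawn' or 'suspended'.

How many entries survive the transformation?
3

Step 1: Count records to exclude
  - 3 (withdrawn) + 4 (suspended) = 7 records
Step 2: Total records: 10
Step 3: Remaining = 10 - 7 = 3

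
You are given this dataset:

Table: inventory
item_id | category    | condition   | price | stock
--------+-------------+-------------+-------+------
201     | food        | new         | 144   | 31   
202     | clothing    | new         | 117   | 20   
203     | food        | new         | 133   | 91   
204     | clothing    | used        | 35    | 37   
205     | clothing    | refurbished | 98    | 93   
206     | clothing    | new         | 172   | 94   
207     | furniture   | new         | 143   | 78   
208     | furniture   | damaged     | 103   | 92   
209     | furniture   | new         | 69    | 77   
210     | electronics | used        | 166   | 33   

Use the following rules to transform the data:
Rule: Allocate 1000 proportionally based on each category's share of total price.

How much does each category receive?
clothing: 357.63, electronics: 140.68, food: 234.75, furniture: 266.95

Step 1: Calculate total price = 1180
Step 2: Calculate each category's proportion:
  clothing: 422/1180 = 35.76% → 357.63
  electronics: 166/1180 = 14.07% → 140.68
  food: 277/1180 = 23.47% → 234.75
  furniture: 315/1180 = 26.69% → 266.95
Step 3: Verify: sum of allocations ≈ 1000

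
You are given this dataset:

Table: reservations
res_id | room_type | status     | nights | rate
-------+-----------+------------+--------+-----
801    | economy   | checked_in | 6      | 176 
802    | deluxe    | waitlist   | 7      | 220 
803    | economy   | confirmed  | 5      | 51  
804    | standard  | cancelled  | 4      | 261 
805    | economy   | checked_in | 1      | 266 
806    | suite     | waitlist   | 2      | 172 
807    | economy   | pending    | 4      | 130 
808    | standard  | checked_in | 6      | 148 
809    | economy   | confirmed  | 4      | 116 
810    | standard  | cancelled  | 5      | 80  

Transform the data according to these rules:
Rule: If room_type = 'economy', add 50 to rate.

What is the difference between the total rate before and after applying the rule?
250

Step 1: Original sum of rate = 1620
Step 2: 5 records have room_type = 'economy'
Step 3: Each affected record changes by 50
Step 4: Total change = 5 × 50 = 250
Step 5: New sum = 1620 + 250 = 1870
Step 6: Difference = |1870 - 1620| = 250
        (Sum increased by 250)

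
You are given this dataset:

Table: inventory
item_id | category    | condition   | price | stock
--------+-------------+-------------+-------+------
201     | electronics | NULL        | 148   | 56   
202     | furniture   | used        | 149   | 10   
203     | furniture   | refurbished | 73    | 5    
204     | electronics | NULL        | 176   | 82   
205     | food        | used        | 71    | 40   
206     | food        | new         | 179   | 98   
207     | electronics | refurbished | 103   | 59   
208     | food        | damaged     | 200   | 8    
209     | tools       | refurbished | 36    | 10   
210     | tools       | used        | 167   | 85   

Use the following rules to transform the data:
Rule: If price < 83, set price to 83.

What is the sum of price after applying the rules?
1371

Step 1: 3 records have price < 83
Step 2: These records originally summed to 180
Step 3: After setting to minimum: 3 × 83 = 249
Step 4: Unaffected records sum: 1122
Step 5: Final sum = 249 + 1122 = 1371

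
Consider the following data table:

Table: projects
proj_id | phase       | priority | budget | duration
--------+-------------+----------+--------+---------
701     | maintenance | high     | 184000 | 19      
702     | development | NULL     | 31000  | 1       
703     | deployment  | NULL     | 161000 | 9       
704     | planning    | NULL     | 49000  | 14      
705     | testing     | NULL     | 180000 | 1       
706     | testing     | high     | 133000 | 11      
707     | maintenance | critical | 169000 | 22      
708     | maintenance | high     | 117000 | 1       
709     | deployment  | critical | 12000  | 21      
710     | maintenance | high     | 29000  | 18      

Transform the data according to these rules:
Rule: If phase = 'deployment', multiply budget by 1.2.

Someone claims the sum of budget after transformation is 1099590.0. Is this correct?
No, the correct result is 1099600.0.

Step 1: Calculate the correct sum after transformation
Step 2: Apply multiplier 1.2 to records where phase = 'deployment'
Step 3: Correct result = 1099600.0
Step 4: Claimed result = 1099590.0
Step 5: 1099600.0 ≠ 1099590.0
Conclusion: The claimed result is incorrect. The correct answer is 1099600.0.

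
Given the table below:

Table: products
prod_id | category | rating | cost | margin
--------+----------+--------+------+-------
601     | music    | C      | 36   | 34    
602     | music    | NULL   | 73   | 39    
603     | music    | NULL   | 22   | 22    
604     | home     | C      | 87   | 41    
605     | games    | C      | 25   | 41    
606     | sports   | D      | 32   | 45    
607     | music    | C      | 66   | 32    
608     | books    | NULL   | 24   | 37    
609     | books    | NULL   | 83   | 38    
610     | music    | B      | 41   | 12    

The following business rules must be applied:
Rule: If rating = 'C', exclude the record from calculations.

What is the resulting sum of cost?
275

Step 1: Identify records where rating = 'C'
Step 2: The excluded records sum to 214
Step 3: Original total cost = 489
Step 4: Remaining total = 489 - 214 = 275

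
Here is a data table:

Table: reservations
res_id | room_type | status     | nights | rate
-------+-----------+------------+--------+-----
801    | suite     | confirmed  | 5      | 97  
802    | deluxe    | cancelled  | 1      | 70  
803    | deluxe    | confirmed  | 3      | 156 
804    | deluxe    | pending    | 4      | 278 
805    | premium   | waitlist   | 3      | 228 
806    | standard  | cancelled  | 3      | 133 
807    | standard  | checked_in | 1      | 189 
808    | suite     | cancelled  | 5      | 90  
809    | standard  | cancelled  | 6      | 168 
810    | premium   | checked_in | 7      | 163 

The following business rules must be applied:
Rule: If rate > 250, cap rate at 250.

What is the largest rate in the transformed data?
250

Step 1: Original maximum rate = 278
Step 2: Apply cap at 250
Step 3: 1 records had rate > 250 and were capped
Step 4: Maximum after transformation = 250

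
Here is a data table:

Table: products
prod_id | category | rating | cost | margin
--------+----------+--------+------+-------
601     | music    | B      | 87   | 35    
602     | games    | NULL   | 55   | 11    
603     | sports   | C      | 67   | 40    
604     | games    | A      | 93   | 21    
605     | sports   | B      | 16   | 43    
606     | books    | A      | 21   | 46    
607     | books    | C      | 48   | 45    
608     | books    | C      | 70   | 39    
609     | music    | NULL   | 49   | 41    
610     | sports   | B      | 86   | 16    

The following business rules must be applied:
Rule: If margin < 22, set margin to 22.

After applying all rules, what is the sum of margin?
355

Step 1: 3 records have margin < 22
Step 2: These records originally summed to 48
Step 3: After setting to minimum: 3 × 22 = 66
Step 4: Unaffected records sum: 289
Step 5: Final sum = 66 + 289 = 355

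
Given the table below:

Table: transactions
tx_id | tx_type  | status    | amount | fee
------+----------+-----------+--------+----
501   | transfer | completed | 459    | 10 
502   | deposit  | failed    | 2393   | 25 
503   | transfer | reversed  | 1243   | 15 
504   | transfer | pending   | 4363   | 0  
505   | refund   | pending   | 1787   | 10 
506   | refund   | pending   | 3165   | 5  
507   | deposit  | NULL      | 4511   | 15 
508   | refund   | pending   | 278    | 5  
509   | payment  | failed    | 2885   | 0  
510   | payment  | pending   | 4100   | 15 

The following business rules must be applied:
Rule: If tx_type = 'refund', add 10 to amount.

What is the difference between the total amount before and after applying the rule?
30

Step 1: Original sum of amount = 25184
Step 2: 3 records have tx_type = 'refund'
Step 3: Each affected record changes by 10
Step 4: Total change = 3 × 10 = 30
Step 5: New sum = 25184 + 30 = 25214
Step 6: Difference = |25214 - 25184| = 30
        (Sum increased by 30)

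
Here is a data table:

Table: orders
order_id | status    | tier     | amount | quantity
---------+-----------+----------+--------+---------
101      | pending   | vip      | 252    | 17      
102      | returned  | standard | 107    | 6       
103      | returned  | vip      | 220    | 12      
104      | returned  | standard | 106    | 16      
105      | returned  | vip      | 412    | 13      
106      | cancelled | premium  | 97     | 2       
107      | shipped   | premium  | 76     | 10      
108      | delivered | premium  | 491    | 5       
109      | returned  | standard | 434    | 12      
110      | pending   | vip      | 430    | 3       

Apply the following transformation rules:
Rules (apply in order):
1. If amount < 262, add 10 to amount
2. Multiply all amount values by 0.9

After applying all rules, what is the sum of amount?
2416.5

Step 1: Apply Rule 1 - Add 10 to records with amount < 262
  - 6 records affected: 858 + (6 × 10) = 918
  - Unaffected records: 1767
  - Sum after Rule 1: 2685
Step 2: Apply Rule 2 - Multiply all by 0.9
  - 2685 × 0.9 = 2416.5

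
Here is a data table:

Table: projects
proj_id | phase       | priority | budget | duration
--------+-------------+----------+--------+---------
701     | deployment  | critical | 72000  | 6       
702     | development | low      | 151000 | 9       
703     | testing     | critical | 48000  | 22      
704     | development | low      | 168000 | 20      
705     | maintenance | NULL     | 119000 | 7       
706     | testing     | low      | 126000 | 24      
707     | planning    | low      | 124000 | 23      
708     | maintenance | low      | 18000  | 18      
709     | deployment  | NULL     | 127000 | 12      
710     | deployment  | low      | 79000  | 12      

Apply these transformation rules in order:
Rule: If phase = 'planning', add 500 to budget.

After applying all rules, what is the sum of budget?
1032500

Step 1: Count records where phase = 'planning': 1
Step 2: Total bonus added: 1 × 500 = 500
Step 3: Original sum of budget: 1032000
Step 4: Final sum = 1032000 + 500 = 1032500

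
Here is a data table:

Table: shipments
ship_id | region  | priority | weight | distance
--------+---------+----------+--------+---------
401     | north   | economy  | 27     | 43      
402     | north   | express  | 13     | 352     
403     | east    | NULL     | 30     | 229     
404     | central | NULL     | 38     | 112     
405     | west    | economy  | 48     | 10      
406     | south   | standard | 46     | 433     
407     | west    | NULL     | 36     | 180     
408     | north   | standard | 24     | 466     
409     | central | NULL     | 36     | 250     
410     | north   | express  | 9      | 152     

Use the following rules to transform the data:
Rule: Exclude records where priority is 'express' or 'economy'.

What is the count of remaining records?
6

Step 1: Count records to exclude
  - 2 (express) + 2 (economy) = 4 records
Step 2: Total records: 10
Step 3: Remaining = 10 - 4 = 6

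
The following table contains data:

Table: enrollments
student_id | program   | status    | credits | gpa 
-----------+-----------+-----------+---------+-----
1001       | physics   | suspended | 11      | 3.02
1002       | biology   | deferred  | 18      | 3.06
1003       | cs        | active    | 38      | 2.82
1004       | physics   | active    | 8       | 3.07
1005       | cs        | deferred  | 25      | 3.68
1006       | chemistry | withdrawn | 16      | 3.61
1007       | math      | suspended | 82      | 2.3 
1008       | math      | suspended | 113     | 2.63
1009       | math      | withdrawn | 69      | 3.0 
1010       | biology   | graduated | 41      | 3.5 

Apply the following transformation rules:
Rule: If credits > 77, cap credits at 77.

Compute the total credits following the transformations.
380

Step 1: 2 records have credits > 77
Step 2: These records originally summed to 195
Step 3: After capping: 2 × 77 = 154
Step 4: Unaffected records sum: 226
Step 5: Final sum = 154 + 226 = 380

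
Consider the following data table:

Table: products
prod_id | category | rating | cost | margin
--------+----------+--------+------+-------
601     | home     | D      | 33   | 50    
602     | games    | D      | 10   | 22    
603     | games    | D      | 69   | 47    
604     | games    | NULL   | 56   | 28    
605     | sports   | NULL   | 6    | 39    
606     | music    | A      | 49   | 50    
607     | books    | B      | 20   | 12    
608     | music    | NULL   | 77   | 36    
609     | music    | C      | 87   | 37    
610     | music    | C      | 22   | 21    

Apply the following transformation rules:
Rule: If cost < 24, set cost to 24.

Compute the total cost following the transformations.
467

Step 1: 4 records have cost < 24
Step 2: These records originally summed to 58
Step 3: After setting to minimum: 4 × 24 = 96
Step 4: Unaffected records sum: 371
Step 5: Final sum = 96 + 371 = 467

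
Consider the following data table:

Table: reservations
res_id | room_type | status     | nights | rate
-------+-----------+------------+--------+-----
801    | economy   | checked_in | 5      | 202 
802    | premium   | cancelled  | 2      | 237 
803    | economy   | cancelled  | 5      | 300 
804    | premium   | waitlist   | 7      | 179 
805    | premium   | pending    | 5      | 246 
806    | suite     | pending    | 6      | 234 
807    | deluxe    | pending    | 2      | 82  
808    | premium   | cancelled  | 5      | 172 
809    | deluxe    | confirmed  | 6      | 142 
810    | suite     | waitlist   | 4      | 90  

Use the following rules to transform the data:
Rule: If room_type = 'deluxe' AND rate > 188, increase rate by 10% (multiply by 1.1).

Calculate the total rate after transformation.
1884

Step 1: Find records where room_type = 'deluxe' AND rate > 188
Step 2: 0 records match, summing to 0
Step 3: After multiplier: 0 × 1.1 = 0.0
Step 4: Unaffected records sum: 1884
Step 5: Final sum = 0.0 + 1884 = 1884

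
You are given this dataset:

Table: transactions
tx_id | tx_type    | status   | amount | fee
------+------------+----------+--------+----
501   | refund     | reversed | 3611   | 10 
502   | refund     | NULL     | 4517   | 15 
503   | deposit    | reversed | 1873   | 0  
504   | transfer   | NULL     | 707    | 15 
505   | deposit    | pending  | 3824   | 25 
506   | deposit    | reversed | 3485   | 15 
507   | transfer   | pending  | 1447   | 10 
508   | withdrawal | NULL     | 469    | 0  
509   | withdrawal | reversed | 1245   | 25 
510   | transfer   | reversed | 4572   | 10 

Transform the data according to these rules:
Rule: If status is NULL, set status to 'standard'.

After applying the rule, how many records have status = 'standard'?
3

Step 1: Count records where status IS NULL
Step 2: Found 3 records with NULL status
Step 3: These records will have status set to 'standard'
Step 4: Records already having status = 'standard': 0
Step 5: Answer: 3 + 0 = 3 records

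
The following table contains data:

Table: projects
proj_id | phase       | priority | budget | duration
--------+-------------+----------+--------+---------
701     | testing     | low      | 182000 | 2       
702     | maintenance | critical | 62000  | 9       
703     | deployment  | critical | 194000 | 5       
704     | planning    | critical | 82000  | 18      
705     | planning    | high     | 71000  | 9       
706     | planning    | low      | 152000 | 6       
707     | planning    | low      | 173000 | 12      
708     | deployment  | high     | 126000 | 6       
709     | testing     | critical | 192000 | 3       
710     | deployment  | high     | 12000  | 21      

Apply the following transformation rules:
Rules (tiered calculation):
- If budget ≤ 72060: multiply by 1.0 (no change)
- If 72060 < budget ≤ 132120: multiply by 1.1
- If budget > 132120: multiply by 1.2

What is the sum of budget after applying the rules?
1445400.0

Step 1: Tier 1 (budget ≤ 72060): 3 records, sum = 145000 × 1.0 = 145000.0
Step 2: Tier 2 (72060 < budget ≤ 132120): 2 records, sum = 208000 × 1.1 = 228800.0
Step 3: Tier 3 (budget > 132120): 5 records, sum = 893000 × 1.2 = 1071600.0
Step 4: Final sum = 145000.0 + 228800.0 + 1071600.0 = 1445400.0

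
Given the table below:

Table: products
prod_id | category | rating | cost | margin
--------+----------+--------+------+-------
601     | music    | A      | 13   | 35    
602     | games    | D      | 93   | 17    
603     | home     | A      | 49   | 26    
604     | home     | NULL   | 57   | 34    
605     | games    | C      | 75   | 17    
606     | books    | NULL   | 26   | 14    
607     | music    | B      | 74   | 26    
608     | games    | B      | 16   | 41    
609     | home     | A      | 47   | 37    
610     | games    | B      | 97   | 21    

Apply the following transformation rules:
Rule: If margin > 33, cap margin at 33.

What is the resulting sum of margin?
253

Step 1: 4 records have margin > 33
Step 2: These records originally summed to 147
Step 3: After capping: 4 × 33 = 132
Step 4: Unaffected records sum: 121
Step 5: Final sum = 132 + 121 = 253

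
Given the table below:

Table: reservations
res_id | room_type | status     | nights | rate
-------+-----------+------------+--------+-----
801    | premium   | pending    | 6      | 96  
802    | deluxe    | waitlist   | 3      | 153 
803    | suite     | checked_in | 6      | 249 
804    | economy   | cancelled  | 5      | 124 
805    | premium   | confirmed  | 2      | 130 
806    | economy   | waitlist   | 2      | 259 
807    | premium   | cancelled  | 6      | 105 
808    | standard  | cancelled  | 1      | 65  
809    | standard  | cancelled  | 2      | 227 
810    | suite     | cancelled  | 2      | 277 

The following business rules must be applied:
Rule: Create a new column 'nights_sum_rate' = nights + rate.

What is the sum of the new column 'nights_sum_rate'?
1720

Step 1: For each record, compute nights + rate
Example calculations:
  6 + 96 = 102
  3 + 153 = 156
  6 + 249 = 255
  ...
Step 2: Sum all derived values
Step 3: Total = 1720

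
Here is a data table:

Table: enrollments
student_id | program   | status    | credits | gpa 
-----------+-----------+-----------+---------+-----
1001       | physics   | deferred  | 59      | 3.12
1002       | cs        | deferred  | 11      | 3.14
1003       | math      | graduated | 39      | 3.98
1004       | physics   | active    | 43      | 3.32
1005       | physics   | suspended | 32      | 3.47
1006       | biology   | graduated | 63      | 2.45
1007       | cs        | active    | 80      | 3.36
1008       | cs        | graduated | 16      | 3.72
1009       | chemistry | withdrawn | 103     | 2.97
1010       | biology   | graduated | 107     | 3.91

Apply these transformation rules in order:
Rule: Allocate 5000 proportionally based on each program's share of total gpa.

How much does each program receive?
biology: 950.96, chemistry: 444.08, cs: 1528.11, math: 595.1, physics: 1481.76

Step 1: Calculate total gpa = 33.44
Step 2: Calculate each program's proportion:
  biology: 6.36/33.44 = 19.02% → 950.96
  chemistry: 2.97/33.44 = 8.88% → 444.08
  cs: 10.22/33.44 = 30.56% → 1528.11
  math: 3.98/33.44 = 11.90% → 595.1
  physics: 9.91/33.44 = 29.64% → 1481.76
Step 3: Verify: sum of allocations ≈ 5000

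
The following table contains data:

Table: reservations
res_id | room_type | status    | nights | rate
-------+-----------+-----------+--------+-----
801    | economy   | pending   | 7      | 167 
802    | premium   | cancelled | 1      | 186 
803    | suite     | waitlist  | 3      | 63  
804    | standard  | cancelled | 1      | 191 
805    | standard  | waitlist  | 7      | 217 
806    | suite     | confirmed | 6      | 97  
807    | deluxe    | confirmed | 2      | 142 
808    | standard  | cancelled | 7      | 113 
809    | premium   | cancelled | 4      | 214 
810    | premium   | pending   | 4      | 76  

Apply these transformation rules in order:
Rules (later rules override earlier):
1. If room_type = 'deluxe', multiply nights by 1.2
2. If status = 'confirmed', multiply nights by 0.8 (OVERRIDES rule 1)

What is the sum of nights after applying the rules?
40.4

Step 1: Rule 2 takes priority for records with status = 'confirmed'
  - 2 records: 8 × 0.8 = 6.4
Step 2: Rule 1 applies to remaining records with room_type = 'deluxe'
  - 0 records: 0 × 1.2 = 0.0
Step 3: Other records unchanged: 34
Step 4: Final sum = 6.4 + 0.0 + 34 = 40.4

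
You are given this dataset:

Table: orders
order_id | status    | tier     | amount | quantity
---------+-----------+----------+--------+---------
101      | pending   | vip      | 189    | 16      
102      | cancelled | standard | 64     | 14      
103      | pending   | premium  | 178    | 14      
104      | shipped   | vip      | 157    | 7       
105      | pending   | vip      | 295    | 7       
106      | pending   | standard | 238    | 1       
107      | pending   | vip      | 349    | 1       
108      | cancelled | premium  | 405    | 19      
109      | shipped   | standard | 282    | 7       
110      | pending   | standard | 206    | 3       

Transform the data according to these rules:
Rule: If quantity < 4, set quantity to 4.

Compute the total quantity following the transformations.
96

Step 1: 3 records have quantity < 4
Step 2: These records originally summed to 5
Step 3: After setting to minimum: 3 × 4 = 12
Step 4: Unaffected records sum: 84
Step 5: Final sum = 12 + 84 = 96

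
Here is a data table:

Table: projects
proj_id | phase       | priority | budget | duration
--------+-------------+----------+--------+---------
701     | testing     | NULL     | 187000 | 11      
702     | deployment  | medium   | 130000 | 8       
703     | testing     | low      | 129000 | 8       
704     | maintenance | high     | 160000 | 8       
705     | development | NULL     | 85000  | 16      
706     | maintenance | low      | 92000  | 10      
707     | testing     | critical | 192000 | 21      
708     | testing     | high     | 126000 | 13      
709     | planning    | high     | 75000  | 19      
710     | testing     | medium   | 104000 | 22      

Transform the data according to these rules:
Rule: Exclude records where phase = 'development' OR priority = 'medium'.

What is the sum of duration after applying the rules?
90

Step 1: Find records where phase = 'development' OR priority = 'medium'
Step 2: 3 records match, summing to 46
Step 3: Original sum: 136
Step 4: Remaining sum = 136 - 46 = 90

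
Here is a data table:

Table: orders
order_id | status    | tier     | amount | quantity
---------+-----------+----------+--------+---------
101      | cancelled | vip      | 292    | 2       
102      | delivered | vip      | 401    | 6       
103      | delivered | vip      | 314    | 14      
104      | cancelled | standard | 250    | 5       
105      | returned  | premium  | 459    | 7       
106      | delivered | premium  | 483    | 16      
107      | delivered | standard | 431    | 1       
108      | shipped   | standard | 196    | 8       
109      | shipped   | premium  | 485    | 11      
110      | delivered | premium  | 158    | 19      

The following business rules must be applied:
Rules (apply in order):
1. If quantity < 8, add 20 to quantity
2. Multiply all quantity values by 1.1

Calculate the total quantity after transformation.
207.9

Step 1: Apply Rule 1 - Add 20 to records with quantity < 8
  - 5 records affected: 21 + (5 × 20) = 121
  - Unaffected records: 68
  - Sum after Rule 1: 189
Step 2: Apply Rule 2 - Multiply all by 1.1
  - 189 × 1.1 = 207.9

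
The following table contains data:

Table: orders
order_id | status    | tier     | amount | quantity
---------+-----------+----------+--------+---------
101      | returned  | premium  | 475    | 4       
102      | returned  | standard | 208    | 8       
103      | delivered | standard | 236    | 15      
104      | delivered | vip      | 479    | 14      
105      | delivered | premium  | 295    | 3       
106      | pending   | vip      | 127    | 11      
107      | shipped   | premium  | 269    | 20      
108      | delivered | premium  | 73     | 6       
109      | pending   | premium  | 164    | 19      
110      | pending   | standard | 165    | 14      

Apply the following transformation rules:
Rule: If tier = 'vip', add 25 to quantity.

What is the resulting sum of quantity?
164

Step 1: Count records where tier = 'vip': 2
Step 2: Total bonus added: 2 × 25 = 50
Step 3: Original sum of quantity: 114
Step 4: Final sum = 114 + 50 = 164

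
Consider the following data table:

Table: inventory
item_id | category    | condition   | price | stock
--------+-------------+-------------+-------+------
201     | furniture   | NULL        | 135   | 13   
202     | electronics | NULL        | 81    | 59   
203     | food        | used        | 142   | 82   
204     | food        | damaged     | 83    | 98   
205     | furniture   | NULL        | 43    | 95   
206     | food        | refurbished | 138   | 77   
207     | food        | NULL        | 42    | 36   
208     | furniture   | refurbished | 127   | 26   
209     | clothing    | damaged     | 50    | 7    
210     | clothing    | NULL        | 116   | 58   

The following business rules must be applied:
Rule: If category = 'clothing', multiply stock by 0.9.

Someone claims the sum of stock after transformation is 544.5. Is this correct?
Yes, the result is correct.

Step 1: Calculate the correct sum after transformation
Step 2: Apply multiplier 0.9 to records where category = 'clothing'
Step 3: Correct result = 544.5
Step 4: Claimed result = 544.5
Step 5: 544.5 = 544.5 ✓
Conclusion: The claimed result is correct.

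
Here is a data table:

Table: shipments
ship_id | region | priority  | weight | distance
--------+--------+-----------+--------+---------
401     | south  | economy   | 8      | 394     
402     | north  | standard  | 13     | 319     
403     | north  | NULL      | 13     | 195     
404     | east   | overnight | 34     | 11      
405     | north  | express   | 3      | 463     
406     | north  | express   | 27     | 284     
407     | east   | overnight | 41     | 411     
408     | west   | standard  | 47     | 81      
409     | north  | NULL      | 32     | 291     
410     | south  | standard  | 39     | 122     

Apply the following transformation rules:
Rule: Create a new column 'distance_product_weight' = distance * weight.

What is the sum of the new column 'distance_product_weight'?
53993

Step 1: For each record, compute distance * weight
Example calculations:
  394 * 8 = 3152
  319 * 13 = 4147
  195 * 13 = 2535
  ...
Step 2: Sum all derived values
Step 3: Total = 53993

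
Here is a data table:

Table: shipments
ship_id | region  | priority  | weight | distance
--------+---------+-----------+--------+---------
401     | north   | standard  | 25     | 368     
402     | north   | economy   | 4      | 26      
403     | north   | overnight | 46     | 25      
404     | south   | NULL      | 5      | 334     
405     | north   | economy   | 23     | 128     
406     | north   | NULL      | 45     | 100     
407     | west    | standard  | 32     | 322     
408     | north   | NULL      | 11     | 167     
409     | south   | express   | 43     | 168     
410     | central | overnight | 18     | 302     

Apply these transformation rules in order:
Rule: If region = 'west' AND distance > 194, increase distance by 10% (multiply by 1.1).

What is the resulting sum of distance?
1972.2

Step 1: Find records where region = 'west' AND distance > 194
Step 2: 1 records match, summing to 322
Step 3: After multiplier: 322 × 1.1 = 354.2
Step 4: Unaffected records sum: 1618
Step 5: Final sum = 354.2 + 1618 = 1972.2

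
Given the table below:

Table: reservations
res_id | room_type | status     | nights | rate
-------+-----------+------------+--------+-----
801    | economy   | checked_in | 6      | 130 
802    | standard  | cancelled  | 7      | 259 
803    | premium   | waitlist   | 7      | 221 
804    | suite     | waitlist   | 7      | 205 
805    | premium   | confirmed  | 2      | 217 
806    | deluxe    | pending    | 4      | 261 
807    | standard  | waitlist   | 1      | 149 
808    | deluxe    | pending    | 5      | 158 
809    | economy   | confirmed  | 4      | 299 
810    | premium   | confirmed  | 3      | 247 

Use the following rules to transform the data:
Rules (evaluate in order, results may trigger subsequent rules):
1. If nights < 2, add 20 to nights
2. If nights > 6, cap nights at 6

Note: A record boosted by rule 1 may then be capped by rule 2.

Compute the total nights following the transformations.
48

Step 1: Apply rule 1 to records with nights < 2
  - 1 records get bonus of 20
  - Of these, 1 records then exceed 6 and get capped
Step 2: Apply rule 2 to records with nights > 6
  - 3 records (original) are capped
Step 3: Calculate final sum = 48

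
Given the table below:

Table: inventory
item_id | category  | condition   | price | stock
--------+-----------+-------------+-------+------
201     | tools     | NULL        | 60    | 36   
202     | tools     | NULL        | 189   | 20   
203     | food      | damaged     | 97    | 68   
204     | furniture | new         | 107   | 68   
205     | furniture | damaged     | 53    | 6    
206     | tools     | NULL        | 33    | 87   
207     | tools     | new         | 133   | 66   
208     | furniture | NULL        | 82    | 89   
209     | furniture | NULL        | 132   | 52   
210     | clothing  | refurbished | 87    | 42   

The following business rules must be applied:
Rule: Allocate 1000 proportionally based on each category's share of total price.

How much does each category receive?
clothing: 89.41, food: 99.69, furniture: 384.38, tools: 426.52

Step 1: Calculate total price = 973
Step 2: Calculate each category's proportion:
  clothing: 87/973 = 8.94% → 89.41
  food: 97/973 = 9.97% → 99.69
  furniture: 374/973 = 38.44% → 384.38
  tools: 415/973 = 42.65% → 426.52
Step 3: Verify: sum of allocations ≈ 1000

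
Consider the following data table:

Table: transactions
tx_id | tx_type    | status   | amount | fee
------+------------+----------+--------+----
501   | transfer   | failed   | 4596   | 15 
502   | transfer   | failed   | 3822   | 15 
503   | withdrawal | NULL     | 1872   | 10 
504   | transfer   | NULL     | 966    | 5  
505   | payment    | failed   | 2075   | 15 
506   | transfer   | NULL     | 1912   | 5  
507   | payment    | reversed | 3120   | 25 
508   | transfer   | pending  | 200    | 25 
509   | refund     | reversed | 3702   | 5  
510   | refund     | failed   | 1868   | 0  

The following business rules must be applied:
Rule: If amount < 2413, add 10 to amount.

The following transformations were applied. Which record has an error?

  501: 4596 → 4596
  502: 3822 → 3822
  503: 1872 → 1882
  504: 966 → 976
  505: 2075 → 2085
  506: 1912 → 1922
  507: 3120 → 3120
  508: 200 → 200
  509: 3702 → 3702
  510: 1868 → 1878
Record 508 has an error. The correct transformed value should be 210, not 200.

Step 1: Check each record against the rule
Step 2: Record 508 has amount = 200
Step 3: Since 200 < 2413, the bonus should have been applied
Step 4: Correct value = 210, but claimed value = 200
Conclusion: Record 508 has the error.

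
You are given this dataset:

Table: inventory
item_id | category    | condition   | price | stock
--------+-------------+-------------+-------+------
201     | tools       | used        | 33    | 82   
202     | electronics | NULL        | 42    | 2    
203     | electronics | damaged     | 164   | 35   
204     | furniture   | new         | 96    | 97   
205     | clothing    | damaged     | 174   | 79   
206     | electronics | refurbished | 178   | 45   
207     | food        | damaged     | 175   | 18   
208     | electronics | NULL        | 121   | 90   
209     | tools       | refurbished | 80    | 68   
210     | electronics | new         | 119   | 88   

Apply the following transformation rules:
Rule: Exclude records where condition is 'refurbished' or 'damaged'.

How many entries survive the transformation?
5

Step 1: Count records to exclude
  - 2 (refurbished) + 3 (damaged) = 5 records
Step 2: Total records: 10
Step 3: Remaining = 10 - 5 = 5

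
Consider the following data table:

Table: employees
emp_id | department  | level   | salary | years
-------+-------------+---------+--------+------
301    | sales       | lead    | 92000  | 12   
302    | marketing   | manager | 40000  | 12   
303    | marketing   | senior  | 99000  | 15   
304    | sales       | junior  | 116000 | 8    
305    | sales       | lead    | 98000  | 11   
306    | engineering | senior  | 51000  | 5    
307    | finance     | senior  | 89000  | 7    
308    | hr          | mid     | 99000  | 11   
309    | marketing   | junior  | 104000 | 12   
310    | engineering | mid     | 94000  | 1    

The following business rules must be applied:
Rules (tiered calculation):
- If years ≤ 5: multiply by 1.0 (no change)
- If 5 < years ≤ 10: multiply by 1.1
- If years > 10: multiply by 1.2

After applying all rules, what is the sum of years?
110.1

Step 1: Tier 1 (years ≤ 5): 2 records, sum = 6 × 1.0 = 6.0
Step 2: Tier 2 (5 < years ≤ 10): 2 records, sum = 15 × 1.1 = 16.5
Step 3: Tier 3 (years > 10): 6 records, sum = 73 × 1.2 = 87.6
Step 4: Final sum = 6.0 + 16.5 + 87.6 = 110.1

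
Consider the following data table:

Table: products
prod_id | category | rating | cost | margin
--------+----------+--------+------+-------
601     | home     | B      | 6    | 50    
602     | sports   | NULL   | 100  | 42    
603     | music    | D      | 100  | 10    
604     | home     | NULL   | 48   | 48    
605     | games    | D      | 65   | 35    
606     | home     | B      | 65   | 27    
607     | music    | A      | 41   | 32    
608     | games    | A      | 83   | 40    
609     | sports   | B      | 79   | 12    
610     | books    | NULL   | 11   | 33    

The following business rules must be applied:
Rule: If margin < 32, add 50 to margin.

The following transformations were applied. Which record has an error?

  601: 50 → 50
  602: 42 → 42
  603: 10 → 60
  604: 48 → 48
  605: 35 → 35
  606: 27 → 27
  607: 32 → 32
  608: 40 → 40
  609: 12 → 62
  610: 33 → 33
Record 606 has an error. The correct transformed value should be 77, not 27.

Step 1: Check each record against the rule
Step 2: Record 606 has margin = 27
Step 3: Since 27 < 32, the bonus should have been applied
Step 4: Correct value = 77, but claimed value = 27
Conclusion: Record 606 has the error.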